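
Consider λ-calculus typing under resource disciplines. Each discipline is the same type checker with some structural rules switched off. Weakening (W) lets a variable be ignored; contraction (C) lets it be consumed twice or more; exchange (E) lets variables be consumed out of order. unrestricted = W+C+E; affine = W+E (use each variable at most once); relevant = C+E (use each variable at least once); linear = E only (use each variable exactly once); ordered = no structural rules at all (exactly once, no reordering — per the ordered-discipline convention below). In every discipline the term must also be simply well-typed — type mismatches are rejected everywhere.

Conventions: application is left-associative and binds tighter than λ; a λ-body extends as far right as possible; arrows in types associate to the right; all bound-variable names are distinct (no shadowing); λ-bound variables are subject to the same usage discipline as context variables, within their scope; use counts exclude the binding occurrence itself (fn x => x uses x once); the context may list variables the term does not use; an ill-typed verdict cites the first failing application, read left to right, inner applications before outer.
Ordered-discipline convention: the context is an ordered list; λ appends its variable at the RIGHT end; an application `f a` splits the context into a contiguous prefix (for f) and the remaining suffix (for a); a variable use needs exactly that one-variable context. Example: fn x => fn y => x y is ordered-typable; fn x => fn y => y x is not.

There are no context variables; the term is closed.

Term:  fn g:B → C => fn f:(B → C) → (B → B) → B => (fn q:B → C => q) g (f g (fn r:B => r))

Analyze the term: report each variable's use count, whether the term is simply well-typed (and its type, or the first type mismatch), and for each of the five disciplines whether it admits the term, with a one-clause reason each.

use counts: g (bound): 2, f (bound): 1, q (bound): 1, r (bound): 1
uses in reading order: q, g, f, g, r
typing: well-typed at (B → C) → ((B → C) → (B → B) → B) → C
ordered ✗ (repeated use of g ×2)
linear ✗ (repeated use of g ×2)
affine ✗ (repeated use of g ×2)
relevant ✓ (none of g, f, q, r goes unused)
unrestricted ✓ (typability at (B → C) → ((B → C) → (B → B) → B) → C is all that's needed)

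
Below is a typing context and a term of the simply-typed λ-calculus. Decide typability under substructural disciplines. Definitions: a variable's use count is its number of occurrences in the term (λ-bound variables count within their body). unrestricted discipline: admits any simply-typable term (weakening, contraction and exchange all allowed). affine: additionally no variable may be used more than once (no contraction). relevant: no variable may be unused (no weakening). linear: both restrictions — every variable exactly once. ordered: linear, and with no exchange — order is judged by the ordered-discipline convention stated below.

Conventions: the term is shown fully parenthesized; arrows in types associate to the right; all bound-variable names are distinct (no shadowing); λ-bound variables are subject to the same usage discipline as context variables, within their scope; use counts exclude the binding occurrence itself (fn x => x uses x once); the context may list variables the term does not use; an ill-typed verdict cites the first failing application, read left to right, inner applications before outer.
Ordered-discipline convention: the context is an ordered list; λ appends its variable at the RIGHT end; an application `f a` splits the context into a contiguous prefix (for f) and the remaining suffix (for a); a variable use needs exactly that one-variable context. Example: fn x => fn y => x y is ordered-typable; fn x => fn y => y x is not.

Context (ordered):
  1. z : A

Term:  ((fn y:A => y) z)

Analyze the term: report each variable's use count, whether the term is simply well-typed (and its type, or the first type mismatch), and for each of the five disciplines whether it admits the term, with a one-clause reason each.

variable uses: z: 1, y (λ-bound): 1
uses in reading order: y, z
typing: well-typed — term : A
ordered ✓ (z, y: once each, no exchange needed)
linear ✓ (exactly-once usage across z, y)
affine ✓ (none of z, y used more than once)
relevant ✓ (at least one use each (z, y))
unrestricted ✓ (type-checks (A) and nothing is barred)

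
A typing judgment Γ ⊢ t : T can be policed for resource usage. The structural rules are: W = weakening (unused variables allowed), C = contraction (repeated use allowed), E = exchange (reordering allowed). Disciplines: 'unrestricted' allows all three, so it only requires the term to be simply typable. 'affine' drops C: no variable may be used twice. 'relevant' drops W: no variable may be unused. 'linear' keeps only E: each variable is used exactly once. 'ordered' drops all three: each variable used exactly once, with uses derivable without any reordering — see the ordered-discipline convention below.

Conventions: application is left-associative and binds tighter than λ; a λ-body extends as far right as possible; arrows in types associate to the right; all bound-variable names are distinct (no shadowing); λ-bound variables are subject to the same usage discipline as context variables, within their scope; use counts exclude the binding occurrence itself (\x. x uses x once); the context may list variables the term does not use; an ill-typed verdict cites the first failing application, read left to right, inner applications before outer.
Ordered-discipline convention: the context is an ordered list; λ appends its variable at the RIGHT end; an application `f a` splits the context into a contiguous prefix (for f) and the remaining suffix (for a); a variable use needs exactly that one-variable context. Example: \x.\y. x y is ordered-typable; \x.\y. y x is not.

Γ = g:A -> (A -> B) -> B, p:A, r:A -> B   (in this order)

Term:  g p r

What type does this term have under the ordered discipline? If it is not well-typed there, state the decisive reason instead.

term : B
use counts: g: 1×; p: 1×; r: 1×
use order (left to right): g, p, r
typing: well-typed — term : B
per-discipline verdicts: ordered ✓, linear ✓, affine ✓, relevant ✓, unrestricted ✓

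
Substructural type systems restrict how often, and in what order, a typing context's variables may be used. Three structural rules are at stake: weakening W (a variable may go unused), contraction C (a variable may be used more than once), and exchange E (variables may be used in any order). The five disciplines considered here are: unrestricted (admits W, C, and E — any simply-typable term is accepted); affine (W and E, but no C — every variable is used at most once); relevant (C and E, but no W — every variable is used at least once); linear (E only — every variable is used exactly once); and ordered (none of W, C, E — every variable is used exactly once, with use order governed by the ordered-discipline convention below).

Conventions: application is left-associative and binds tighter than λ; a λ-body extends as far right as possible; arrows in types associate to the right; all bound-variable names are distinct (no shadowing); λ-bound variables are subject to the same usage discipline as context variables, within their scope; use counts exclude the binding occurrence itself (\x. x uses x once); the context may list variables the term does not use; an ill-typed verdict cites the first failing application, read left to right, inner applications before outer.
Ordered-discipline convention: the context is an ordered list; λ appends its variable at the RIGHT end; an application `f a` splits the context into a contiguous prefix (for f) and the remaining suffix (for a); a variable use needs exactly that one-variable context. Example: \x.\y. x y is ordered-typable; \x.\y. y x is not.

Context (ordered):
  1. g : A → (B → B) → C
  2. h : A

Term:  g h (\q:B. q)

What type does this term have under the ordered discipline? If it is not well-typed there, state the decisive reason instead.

term : C
variable uses: g=1; h=1; q (λ-bound)=1
left-to-right use order: g, h, q
typing: well-typed at C
summary: ordered ✓ | linear ✓ | affine ✓ | relevant ✓ | unrestricted ✓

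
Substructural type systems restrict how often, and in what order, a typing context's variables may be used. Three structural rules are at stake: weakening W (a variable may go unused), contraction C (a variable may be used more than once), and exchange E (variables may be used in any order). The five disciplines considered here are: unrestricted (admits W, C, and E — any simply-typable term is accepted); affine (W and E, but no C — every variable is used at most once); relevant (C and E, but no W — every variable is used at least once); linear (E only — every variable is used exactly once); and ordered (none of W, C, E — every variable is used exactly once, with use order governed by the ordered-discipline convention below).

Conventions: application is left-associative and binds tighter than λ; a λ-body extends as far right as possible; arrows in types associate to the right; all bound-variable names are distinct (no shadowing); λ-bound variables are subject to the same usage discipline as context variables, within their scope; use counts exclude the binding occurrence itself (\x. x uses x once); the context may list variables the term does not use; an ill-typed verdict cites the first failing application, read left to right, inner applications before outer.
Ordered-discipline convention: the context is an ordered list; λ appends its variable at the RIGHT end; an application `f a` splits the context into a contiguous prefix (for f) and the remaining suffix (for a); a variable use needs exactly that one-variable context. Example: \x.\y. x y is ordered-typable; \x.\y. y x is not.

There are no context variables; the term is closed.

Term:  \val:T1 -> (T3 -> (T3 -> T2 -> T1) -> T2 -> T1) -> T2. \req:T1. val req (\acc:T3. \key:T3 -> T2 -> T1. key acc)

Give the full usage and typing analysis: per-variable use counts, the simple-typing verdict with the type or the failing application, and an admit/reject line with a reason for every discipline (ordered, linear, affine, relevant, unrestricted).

usage: val (λ-bound)=1; req (λ-bound)=1; acc (λ-bound)=1; key (λ-bound)=1
order of uses: val, req, key, acc
typing: well-typed — term : (T1 -> (T3 -> (T3 -> T2 -> T1) -> T2 -> T1) -> T2) -> T1 -> T2
ordered ✗ (use order val, req, key, acc needs exchange)
linear ✓ (val, req, acc, key: one use apiece)
affine ✓ (no duplicate uses among val, req, acc, key)
relevant ✓ (at least one use each (val, req, acc, key))
unrestricted ✓ (well-typed at (T1 -> (T3 -> (T3 -> T2 -> T1) -> T2 -> T1) -> T2) -> T1 -> T2; no restrictions here)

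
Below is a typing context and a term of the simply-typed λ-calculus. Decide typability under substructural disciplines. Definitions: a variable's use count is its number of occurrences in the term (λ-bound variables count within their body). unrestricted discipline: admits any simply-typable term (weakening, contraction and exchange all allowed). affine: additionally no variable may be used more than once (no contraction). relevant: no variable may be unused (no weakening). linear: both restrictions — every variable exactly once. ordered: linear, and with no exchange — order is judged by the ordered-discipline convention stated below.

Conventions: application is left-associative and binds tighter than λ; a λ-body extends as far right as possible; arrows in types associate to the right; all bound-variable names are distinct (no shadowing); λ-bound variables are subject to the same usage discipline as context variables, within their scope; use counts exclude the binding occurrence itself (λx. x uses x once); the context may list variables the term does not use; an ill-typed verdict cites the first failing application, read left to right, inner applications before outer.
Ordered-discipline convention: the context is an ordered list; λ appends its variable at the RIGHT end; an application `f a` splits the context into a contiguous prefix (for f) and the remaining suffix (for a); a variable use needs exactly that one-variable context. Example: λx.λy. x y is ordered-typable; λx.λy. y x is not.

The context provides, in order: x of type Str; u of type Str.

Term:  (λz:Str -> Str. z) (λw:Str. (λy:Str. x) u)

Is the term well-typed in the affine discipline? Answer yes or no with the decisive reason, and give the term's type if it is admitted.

yes — at most one use each (x, u, z, w, y); term : Str -> Str
use counts: x: 1×, u: 1×, z (bound): 1×, w (bound): 0×, y (bound): 0×
left-to-right use order: z, x, u
typing: ✓ — Str -> Str
summary: ordered ✗ | linear ✗ | affine ✓ | relevant ✗ | unrestricted ✓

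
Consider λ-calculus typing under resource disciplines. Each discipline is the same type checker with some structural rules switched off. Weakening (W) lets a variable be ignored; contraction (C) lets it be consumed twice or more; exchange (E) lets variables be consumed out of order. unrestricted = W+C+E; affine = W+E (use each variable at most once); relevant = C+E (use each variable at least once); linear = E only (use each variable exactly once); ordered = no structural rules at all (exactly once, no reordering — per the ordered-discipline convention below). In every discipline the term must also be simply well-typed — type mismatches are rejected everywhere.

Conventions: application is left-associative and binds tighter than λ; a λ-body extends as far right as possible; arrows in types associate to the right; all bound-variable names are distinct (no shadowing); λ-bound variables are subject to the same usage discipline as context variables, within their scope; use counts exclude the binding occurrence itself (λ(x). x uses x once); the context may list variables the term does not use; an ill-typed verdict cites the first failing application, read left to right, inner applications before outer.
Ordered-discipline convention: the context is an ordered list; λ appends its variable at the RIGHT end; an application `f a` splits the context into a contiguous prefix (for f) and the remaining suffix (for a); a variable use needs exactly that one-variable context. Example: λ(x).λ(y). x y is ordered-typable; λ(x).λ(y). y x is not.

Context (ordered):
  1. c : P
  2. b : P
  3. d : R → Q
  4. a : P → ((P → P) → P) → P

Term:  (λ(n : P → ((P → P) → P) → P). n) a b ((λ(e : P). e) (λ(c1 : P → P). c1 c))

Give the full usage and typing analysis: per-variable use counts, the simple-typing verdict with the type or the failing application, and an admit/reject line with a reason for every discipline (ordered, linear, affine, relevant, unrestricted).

counts: c: 1; b: 1; d: 0; a: 1; n [bound]: 1; e [bound]: 1; c1 [bound]: 1
left-to-right use order: n, a, b, e, c1, c
typing: ill-typed: an argument (P → P) → P mismatches the expected P
ordered: ✗, a type mismatch blocks all five
linear: ✗, the type mismatch rejects it
affine: ✗, not simply typable
relevant: ✗, fails simple typing
unrestricted: ✗, a type mismatch blocks all five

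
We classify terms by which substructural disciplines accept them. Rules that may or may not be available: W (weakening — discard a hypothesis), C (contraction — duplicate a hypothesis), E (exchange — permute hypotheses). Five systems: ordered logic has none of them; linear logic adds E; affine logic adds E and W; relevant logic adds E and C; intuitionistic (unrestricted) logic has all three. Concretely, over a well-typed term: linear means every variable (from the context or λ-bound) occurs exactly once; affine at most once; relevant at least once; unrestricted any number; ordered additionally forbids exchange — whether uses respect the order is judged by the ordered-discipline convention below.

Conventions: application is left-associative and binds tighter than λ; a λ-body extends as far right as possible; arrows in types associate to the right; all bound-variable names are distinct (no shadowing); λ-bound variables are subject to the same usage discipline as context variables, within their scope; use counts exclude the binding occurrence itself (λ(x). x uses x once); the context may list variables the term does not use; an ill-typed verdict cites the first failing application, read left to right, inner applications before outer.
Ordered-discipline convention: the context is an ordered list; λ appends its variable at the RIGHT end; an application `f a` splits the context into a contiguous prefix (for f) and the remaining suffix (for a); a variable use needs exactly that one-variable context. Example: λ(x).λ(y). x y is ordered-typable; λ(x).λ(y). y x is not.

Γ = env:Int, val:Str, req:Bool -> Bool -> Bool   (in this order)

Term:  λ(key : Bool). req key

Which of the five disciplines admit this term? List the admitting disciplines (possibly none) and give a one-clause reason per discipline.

accepted by: affine, unrestricted
usage: env: 0×, val: 0×, req: 1×, key (λ-bound): 1×
order of uses: req, key
typing: the term checks, with type Bool -> Bool -> Bool
ordered: ✗, env, val never used (weakening)
linear: ✗, env, val never used (weakening)
affine: ✓, none of env, val, req, key used more than once
relevant: ✗, env, val never used (weakening)
unrestricted: ✓, typability at Bool -> Bool -> Bool is all that's needed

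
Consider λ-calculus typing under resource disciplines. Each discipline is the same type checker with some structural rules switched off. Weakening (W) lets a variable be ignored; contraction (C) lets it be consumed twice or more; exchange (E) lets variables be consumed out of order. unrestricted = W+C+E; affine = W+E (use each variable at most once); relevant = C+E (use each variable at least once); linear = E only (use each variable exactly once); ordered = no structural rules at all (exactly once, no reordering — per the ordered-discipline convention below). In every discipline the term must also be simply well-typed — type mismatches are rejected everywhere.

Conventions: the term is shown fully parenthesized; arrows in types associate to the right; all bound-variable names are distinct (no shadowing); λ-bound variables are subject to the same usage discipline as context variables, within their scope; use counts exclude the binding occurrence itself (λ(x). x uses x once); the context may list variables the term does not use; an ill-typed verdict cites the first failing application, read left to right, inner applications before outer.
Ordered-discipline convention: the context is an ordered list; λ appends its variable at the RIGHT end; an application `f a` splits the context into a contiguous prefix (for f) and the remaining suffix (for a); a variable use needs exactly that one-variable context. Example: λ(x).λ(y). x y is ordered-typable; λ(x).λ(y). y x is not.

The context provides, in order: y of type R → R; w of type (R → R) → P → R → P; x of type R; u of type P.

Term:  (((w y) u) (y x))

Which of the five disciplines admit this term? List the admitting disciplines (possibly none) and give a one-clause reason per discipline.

admitted by: relevant, unrestricted
use counts: y ×2; w ×1; x ×1; u ×1
use order (left to right): w, y, u, y, x
typing: ✓ — P
ordered: ✗, y ×2 used more than once (contraction)
linear: ✗, y ×2 used more than once (contraction)
affine: ✗, y ×2 used more than once (contraction)
relevant: ✓, every one of y, w, x, u appears
unrestricted: ✓, simply typable at P; W, C, E all held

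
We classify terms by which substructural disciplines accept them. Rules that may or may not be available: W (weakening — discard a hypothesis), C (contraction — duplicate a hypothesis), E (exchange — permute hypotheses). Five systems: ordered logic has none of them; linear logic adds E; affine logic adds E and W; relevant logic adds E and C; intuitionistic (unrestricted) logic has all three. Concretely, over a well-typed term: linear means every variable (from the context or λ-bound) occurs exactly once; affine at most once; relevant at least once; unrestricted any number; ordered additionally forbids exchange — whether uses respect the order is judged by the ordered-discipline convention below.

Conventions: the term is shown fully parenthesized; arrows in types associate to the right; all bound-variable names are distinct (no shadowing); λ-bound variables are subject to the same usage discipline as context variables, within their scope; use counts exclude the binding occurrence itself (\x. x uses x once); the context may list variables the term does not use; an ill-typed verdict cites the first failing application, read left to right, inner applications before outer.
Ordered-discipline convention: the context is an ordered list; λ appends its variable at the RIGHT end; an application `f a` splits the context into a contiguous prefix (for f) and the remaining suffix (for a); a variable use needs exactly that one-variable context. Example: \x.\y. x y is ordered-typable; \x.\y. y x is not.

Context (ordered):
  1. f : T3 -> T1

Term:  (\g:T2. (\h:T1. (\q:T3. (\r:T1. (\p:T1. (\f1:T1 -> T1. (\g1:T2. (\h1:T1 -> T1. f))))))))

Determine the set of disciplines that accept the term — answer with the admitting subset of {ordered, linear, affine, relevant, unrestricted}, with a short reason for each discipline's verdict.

accepted by: affine, unrestricted
use counts: f ×1, g (λ-bound) ×0, h (λ-bound) ×0, q (λ-bound) ×0, r (λ-bound) ×0, p (λ-bound) ×0, f1 (λ-bound) ×0, g1 (λ-bound) ×0, h1 (λ-bound) ×0
order of uses: f
typing: well-typed at T2 -> T1 -> T3 -> T1 -> T1 -> (T1 -> T1) -> T2 -> (T1 -> T1) -> T3 -> T1
ordered: ✗, g, h, q, r, p, f1, g1, h1 left unused
linear: ✗, g, h, q, r, p, f1, g1, h1 left unused
affine: ✓, f, g, h, q, r, p, f1, g1, h1: no repeats, contraction unneeded
relevant: ✗, g, h, q, r, p, f1, g1, h1 left unused
unrestricted: ✓, well-typed at T2 -> T1 -> T3 -> T1 -> T1 -> (T1 -> T1) -> T2 -> (T1 -> T1) -> T3 -> T1; no restrictions here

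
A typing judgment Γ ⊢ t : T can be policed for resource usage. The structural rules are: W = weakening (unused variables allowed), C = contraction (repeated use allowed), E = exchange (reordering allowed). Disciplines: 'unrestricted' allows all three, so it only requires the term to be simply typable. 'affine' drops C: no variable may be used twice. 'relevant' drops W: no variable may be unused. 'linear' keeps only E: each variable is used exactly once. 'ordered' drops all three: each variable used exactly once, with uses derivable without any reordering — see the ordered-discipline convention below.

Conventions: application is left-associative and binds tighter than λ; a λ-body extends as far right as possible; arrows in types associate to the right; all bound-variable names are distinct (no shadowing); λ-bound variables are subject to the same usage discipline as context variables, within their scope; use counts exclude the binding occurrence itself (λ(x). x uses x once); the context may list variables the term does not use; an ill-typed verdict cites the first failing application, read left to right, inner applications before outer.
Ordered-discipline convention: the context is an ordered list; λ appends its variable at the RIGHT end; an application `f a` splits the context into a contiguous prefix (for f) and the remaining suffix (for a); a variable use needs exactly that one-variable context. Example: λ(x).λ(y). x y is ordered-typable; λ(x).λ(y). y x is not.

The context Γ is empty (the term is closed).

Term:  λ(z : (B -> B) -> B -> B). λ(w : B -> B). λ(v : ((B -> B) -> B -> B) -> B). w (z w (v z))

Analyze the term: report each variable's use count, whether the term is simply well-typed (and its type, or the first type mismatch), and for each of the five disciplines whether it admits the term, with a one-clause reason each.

counts: z (λ-bound)=2, w (λ-bound)=2, v (λ-bound)=1
order of uses: w, z, w, v, z
typing: ✓ — ((B -> B) -> B -> B) -> (B -> B) -> (((B -> B) -> B -> B) -> B) -> B
ordered: ✗, uses contraction: z ×2, w ×2
linear: ✗, uses contraction: z ×2, w ×2
affine: ✗, uses contraction: z ×2, w ×2
relevant: ✓, every one of z, w, v appears
unrestricted: ✓, type-checks (((B -> B) -> B -> B) -> (B -> B) -> (((B -> B) -> B -> B) -> B) -> B) and nothing is barred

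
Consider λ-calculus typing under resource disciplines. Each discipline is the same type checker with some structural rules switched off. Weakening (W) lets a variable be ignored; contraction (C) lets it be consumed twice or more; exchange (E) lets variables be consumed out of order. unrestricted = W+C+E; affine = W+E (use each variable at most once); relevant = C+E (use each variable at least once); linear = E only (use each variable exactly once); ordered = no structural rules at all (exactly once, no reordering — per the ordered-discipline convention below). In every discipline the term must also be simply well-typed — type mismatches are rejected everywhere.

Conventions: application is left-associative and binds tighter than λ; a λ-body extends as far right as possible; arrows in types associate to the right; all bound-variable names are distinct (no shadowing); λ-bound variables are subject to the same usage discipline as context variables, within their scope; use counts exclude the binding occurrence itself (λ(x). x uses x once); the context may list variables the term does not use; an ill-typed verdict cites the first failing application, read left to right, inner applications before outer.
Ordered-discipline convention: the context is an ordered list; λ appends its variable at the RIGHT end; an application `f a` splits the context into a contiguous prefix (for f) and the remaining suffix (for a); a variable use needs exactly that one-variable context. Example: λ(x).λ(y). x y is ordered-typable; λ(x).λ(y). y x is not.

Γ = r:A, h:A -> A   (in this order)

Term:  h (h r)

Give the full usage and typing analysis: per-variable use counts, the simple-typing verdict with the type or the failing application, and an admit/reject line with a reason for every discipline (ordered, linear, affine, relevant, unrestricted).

variable uses: r ×1; h ×2
uses in reading order: h, h, r
typing: ✓ — A
ordered: ✗, repeated use of h ×2
linear: ✗, repeated use of h ×2
affine: ✗, repeated use of h ×2
relevant: ✓, r, h: all used, weakening unneeded
unrestricted: ✓, type-checks (A) and nothing is barred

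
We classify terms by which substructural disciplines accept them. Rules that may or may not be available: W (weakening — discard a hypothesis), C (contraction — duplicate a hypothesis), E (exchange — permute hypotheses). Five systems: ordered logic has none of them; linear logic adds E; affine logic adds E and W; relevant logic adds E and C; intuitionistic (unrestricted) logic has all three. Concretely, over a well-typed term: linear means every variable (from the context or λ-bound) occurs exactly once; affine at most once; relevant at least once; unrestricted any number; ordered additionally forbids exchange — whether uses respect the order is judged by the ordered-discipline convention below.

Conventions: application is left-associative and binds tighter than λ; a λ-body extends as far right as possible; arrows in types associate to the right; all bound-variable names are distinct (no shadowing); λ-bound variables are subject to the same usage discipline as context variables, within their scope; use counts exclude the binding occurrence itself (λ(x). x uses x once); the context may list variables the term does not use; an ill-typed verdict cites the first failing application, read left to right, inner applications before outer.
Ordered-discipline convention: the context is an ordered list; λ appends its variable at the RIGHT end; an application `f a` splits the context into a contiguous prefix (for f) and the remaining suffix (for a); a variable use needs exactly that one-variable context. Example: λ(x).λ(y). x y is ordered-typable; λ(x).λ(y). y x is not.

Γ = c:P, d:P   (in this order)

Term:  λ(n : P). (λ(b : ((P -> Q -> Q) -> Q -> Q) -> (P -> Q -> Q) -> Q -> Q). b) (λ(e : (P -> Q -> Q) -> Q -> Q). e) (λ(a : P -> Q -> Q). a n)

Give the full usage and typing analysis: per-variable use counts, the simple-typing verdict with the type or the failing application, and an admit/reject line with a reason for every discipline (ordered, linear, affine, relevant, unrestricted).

variable uses: c ×0; d ×0; n (λ-bound) ×1; b (λ-bound) ×1; e (λ-bound) ×1; a (λ-bound) ×1
use order (left to right): b, e, a, n
typing: well-typed at P -> (P -> Q -> Q) -> Q -> Q
ordered ✗ (needs weakening: c, d unused)
linear ✗ (needs weakening: c, d unused)
affine ✓ (none of c, d, n, b, e, a used more than once)
relevant ✗ (needs weakening: c, d unused)
unrestricted ✓ (type-checks (P -> (P -> Q -> Q) -> Q -> Q) and nothing is barred)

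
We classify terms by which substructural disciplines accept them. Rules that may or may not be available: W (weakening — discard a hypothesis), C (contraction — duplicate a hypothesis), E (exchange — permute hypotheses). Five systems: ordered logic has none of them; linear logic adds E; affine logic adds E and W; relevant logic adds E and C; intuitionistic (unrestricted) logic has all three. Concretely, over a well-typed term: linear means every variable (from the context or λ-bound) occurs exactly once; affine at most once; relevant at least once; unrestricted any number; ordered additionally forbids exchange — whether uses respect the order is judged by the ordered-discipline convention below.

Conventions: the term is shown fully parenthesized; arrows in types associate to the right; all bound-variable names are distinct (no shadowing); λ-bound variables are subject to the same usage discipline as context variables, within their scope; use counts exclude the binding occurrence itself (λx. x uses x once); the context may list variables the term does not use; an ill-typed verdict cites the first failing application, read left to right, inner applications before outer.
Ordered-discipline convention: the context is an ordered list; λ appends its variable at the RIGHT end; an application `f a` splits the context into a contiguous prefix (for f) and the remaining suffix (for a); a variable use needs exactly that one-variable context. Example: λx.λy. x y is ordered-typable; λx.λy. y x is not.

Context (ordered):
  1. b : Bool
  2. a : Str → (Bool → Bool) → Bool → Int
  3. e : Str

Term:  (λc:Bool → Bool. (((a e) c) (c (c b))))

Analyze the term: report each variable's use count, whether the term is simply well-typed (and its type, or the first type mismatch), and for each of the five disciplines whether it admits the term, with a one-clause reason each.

variable uses: b ×1; a ×1; e ×1; c (bound) ×3
left-to-right use order: a, e, c, c, c, b
typing: well-typed at (Bool → Bool) → Int
ordered: ✗ — uses contraction: c ×3
linear: ✗ — uses contraction: c ×3
affine: ✗ — uses contraction: c ×3
relevant: ✓ — every one of b, a, e, c appears
unrestricted: ✓ — simply typable at (Bool → Bool) → Int; W, C, E all held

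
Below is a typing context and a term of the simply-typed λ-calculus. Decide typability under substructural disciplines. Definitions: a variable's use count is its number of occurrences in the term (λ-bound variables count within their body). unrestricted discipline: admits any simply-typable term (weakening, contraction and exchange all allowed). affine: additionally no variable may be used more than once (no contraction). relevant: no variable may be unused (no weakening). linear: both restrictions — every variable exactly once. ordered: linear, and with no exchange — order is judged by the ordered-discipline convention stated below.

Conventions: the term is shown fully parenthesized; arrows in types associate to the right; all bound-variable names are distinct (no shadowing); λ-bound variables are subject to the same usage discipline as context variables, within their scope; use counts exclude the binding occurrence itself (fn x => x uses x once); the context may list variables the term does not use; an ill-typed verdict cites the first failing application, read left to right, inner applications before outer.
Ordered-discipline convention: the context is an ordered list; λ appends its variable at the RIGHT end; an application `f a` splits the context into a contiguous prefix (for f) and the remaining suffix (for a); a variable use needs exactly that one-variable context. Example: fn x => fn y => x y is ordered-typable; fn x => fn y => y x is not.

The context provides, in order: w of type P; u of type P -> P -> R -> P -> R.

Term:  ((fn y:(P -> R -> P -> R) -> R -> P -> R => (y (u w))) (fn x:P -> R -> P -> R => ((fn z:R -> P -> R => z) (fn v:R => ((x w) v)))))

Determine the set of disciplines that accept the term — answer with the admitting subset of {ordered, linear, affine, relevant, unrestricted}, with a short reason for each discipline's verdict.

admitting disciplines: relevant, unrestricted
counts: w: 2; u: 1; y (λ-bound): 1; x (λ-bound): 1; z (λ-bound): 1; v (λ-bound): 1
left-to-right use order: y, u, w, z, x, w, v
typing: the term checks, with type R -> P -> R
ordered: ✗, w ×2 used more than once (contraction)
linear: ✗, w ×2 used more than once (contraction)
affine: ✗, w ×2 used more than once (contraction)
relevant: ✓, none of w, u, y, x, z, v goes unused
unrestricted: ✓, type-checks (R -> P -> R) and nothing is barred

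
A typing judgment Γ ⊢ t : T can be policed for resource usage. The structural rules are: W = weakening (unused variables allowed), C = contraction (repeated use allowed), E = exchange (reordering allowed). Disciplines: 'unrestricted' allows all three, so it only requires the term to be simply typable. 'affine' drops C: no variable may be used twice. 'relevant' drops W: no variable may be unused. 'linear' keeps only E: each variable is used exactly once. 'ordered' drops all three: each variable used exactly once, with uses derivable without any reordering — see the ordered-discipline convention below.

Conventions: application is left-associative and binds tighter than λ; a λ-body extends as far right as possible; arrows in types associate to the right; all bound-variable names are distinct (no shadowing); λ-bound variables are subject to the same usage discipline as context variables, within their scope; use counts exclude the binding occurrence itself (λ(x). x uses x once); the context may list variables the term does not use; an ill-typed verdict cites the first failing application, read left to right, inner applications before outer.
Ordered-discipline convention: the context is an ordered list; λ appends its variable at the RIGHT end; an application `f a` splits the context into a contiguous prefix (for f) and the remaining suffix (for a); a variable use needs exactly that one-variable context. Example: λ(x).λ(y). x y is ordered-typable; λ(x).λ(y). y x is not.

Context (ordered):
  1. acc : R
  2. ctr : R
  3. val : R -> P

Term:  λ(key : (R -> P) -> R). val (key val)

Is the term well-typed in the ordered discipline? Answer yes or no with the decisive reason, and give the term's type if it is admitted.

no — val ×2 used more than once (contraction); unused: acc, ctr — weakening required
usage: acc: 0, ctr: 0, val: 2, key (bound): 1
order of uses: val, key, val
typing: ✓ — ((R -> P) -> R) -> P
across the five disciplines: ordered ✗ | linear ✗ | affine ✗ | relevant ✗ | unrestricted ✓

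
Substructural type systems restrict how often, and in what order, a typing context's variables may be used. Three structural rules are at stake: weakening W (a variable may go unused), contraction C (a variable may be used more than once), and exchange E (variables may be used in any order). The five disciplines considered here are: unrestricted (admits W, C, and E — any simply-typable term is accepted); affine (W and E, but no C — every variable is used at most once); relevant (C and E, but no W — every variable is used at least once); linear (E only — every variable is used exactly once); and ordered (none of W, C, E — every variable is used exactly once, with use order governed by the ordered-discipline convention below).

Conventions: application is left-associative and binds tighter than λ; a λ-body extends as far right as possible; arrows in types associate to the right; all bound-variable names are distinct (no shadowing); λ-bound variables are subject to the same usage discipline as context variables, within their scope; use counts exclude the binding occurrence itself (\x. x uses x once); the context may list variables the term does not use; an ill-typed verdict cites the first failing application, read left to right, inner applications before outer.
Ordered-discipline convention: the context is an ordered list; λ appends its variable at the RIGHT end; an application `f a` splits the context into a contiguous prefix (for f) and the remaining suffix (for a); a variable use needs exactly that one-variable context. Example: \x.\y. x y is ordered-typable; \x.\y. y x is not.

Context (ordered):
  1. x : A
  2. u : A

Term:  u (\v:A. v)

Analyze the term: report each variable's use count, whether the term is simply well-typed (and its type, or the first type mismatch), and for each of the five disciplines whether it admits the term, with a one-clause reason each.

usage: x: 0×, u: 1×, v [bound]: 1×
order of uses: u, v
typing: ill-typed: non-function type A applied to an argument
ordered: ✗, fails simple typing
linear: ✗, a type mismatch blocks all five
affine: ✗, the type mismatch rejects it
relevant: ✗, not simply typable
unrestricted: ✗, fails simple typing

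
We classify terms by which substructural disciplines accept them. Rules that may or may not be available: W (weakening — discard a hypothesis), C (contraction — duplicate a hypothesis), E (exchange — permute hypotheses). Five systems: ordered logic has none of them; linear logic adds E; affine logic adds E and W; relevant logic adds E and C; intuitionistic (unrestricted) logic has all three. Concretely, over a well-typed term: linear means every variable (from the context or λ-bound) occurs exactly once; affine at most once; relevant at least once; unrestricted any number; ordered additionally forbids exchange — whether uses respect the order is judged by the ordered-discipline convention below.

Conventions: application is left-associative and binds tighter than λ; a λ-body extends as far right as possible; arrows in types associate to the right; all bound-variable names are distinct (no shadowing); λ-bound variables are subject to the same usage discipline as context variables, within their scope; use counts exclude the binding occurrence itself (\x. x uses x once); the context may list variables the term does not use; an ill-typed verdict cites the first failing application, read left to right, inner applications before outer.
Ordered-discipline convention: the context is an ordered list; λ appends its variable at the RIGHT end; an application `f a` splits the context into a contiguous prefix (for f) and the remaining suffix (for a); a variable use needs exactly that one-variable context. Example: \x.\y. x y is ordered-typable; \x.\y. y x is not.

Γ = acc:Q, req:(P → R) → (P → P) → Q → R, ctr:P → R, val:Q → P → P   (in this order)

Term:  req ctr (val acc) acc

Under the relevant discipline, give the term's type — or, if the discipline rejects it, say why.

term : R
variable uses: acc: 2×; req: 1×; ctr: 1×; val: 1×
use order (left to right): req, ctr, val, acc, acc
typing: the term checks, with type R
per-discipline verdicts: ordered ✗ | linear ✗ | affine ✗ | relevant ✓ | unrestricted ✓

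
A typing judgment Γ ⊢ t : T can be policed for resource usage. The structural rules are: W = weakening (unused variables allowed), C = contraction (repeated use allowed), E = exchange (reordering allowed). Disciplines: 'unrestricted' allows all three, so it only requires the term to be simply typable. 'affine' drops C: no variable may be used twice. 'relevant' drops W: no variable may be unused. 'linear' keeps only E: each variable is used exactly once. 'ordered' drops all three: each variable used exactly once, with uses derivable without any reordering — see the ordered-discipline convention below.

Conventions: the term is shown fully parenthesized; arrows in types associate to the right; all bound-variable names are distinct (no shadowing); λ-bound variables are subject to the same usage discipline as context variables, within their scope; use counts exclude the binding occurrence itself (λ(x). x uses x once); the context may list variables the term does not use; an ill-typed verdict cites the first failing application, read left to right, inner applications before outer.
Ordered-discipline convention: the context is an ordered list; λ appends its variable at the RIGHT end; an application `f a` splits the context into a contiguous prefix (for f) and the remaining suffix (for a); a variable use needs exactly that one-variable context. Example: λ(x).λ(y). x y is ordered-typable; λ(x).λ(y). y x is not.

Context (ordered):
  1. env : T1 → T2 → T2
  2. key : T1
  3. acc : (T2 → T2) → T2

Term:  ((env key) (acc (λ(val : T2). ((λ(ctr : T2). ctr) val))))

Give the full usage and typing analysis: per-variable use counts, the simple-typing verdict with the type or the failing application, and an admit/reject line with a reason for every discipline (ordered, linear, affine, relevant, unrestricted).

variable uses: env: 1; key: 1; acc: 1; val (bound): 1; ctr (bound): 1
left-to-right use order: env, key, acc, ctr, val
typing: ✓ — T2
ordered: ✓ — env, key, acc, val, ctr once each; derivable with no W/C/E
linear: ✓ — each of env, key, acc, val, ctr used exactly once
affine: ✓ — no duplicate uses among env, key, acc, val, ctr
relevant: ✓ — every one of env, key, acc, val, ctr appears
unrestricted: ✓ — type-checks (T2) and nothing is barred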